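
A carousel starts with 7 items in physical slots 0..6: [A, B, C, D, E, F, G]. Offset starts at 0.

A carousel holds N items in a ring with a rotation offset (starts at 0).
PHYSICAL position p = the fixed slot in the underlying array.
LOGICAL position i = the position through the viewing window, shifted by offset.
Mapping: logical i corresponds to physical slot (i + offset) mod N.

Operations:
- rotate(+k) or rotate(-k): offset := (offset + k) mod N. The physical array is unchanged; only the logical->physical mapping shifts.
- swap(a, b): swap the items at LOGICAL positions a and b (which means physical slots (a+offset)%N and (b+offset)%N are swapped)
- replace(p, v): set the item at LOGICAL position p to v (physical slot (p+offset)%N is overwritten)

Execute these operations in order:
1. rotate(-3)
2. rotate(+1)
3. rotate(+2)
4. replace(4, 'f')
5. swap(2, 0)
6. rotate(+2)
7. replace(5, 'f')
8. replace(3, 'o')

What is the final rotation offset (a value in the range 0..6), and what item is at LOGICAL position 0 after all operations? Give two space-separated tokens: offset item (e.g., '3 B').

Answer: 2 A

Derivation:
After op 1 (rotate(-3)): offset=4, physical=[A,B,C,D,E,F,G], logical=[E,F,G,A,B,C,D]
After op 2 (rotate(+1)): offset=5, physical=[A,B,C,D,E,F,G], logical=[F,G,A,B,C,D,E]
After op 3 (rotate(+2)): offset=0, physical=[A,B,C,D,E,F,G], logical=[A,B,C,D,E,F,G]
After op 4 (replace(4, 'f')): offset=0, physical=[A,B,C,D,f,F,G], logical=[A,B,C,D,f,F,G]
After op 5 (swap(2, 0)): offset=0, physical=[C,B,A,D,f,F,G], logical=[C,B,A,D,f,F,G]
After op 6 (rotate(+2)): offset=2, physical=[C,B,A,D,f,F,G], logical=[A,D,f,F,G,C,B]
After op 7 (replace(5, 'f')): offset=2, physical=[f,B,A,D,f,F,G], logical=[A,D,f,F,G,f,B]
After op 8 (replace(3, 'o')): offset=2, physical=[f,B,A,D,f,o,G], logical=[A,D,f,o,G,f,B]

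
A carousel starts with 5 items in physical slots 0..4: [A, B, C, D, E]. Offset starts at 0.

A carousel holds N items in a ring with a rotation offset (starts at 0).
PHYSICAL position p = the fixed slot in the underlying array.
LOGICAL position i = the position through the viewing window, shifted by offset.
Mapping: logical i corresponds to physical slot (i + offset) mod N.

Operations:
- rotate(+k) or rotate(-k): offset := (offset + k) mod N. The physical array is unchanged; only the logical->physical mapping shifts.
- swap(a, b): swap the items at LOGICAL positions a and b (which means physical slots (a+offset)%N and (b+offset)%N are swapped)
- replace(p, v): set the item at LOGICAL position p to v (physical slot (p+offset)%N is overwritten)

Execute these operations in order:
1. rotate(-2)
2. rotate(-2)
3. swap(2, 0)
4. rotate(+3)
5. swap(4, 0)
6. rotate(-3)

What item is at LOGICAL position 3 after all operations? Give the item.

Answer: B

Derivation:
After op 1 (rotate(-2)): offset=3, physical=[A,B,C,D,E], logical=[D,E,A,B,C]
After op 2 (rotate(-2)): offset=1, physical=[A,B,C,D,E], logical=[B,C,D,E,A]
After op 3 (swap(2, 0)): offset=1, physical=[A,D,C,B,E], logical=[D,C,B,E,A]
After op 4 (rotate(+3)): offset=4, physical=[A,D,C,B,E], logical=[E,A,D,C,B]
After op 5 (swap(4, 0)): offset=4, physical=[A,D,C,E,B], logical=[B,A,D,C,E]
After op 6 (rotate(-3)): offset=1, physical=[A,D,C,E,B], logical=[D,C,E,B,A]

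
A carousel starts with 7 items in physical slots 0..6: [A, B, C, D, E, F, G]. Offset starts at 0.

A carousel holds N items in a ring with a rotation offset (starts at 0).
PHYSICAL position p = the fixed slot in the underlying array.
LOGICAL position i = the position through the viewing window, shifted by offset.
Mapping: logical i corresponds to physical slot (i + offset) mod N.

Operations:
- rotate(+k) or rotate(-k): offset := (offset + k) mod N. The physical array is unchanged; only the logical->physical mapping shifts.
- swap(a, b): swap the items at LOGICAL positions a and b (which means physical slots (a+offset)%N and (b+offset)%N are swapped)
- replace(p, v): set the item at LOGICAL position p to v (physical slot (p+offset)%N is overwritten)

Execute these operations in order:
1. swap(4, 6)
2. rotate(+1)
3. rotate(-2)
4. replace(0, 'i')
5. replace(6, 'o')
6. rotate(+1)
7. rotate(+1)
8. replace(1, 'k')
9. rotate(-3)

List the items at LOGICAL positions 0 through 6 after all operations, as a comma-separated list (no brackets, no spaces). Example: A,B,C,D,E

After op 1 (swap(4, 6)): offset=0, physical=[A,B,C,D,G,F,E], logical=[A,B,C,D,G,F,E]
After op 2 (rotate(+1)): offset=1, physical=[A,B,C,D,G,F,E], logical=[B,C,D,G,F,E,A]
After op 3 (rotate(-2)): offset=6, physical=[A,B,C,D,G,F,E], logical=[E,A,B,C,D,G,F]
After op 4 (replace(0, 'i')): offset=6, physical=[A,B,C,D,G,F,i], logical=[i,A,B,C,D,G,F]
After op 5 (replace(6, 'o')): offset=6, physical=[A,B,C,D,G,o,i], logical=[i,A,B,C,D,G,o]
After op 6 (rotate(+1)): offset=0, physical=[A,B,C,D,G,o,i], logical=[A,B,C,D,G,o,i]
After op 7 (rotate(+1)): offset=1, physical=[A,B,C,D,G,o,i], logical=[B,C,D,G,o,i,A]
After op 8 (replace(1, 'k')): offset=1, physical=[A,B,k,D,G,o,i], logical=[B,k,D,G,o,i,A]
After op 9 (rotate(-3)): offset=5, physical=[A,B,k,D,G,o,i], logical=[o,i,A,B,k,D,G]

Answer: o,i,A,B,k,D,G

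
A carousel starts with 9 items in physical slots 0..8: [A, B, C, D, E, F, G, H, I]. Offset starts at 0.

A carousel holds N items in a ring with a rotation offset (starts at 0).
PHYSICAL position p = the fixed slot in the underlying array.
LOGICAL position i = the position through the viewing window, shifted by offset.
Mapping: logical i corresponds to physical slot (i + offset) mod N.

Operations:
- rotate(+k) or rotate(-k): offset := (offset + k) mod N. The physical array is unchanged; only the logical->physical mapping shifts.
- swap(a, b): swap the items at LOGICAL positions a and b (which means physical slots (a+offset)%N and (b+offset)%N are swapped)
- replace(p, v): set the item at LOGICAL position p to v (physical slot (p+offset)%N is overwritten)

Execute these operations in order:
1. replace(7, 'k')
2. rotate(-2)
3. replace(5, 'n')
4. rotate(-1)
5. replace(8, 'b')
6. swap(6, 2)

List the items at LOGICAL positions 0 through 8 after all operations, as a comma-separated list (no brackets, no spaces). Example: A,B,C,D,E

Answer: G,k,n,A,B,C,I,E,b

Derivation:
After op 1 (replace(7, 'k')): offset=0, physical=[A,B,C,D,E,F,G,k,I], logical=[A,B,C,D,E,F,G,k,I]
After op 2 (rotate(-2)): offset=7, physical=[A,B,C,D,E,F,G,k,I], logical=[k,I,A,B,C,D,E,F,G]
After op 3 (replace(5, 'n')): offset=7, physical=[A,B,C,n,E,F,G,k,I], logical=[k,I,A,B,C,n,E,F,G]
After op 4 (rotate(-1)): offset=6, physical=[A,B,C,n,E,F,G,k,I], logical=[G,k,I,A,B,C,n,E,F]
After op 5 (replace(8, 'b')): offset=6, physical=[A,B,C,n,E,b,G,k,I], logical=[G,k,I,A,B,C,n,E,b]
After op 6 (swap(6, 2)): offset=6, physical=[A,B,C,I,E,b,G,k,n], logical=[G,k,n,A,B,C,I,E,b]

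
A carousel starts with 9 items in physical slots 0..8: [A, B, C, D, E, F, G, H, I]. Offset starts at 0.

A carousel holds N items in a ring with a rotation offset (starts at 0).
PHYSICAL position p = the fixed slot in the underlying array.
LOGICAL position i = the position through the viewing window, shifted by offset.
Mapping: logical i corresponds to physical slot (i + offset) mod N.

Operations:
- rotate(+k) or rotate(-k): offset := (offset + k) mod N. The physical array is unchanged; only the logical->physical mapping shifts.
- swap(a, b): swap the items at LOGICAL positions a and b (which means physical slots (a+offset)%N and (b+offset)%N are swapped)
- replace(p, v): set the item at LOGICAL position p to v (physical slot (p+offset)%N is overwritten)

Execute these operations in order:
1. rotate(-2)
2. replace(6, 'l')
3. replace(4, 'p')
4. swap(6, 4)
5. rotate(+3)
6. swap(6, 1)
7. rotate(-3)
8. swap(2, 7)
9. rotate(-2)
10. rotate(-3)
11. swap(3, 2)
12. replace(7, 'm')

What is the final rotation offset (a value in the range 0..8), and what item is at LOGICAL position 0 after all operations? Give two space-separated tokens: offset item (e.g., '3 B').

After op 1 (rotate(-2)): offset=7, physical=[A,B,C,D,E,F,G,H,I], logical=[H,I,A,B,C,D,E,F,G]
After op 2 (replace(6, 'l')): offset=7, physical=[A,B,C,D,l,F,G,H,I], logical=[H,I,A,B,C,D,l,F,G]
After op 3 (replace(4, 'p')): offset=7, physical=[A,B,p,D,l,F,G,H,I], logical=[H,I,A,B,p,D,l,F,G]
After op 4 (swap(6, 4)): offset=7, physical=[A,B,l,D,p,F,G,H,I], logical=[H,I,A,B,l,D,p,F,G]
After op 5 (rotate(+3)): offset=1, physical=[A,B,l,D,p,F,G,H,I], logical=[B,l,D,p,F,G,H,I,A]
After op 6 (swap(6, 1)): offset=1, physical=[A,B,H,D,p,F,G,l,I], logical=[B,H,D,p,F,G,l,I,A]
After op 7 (rotate(-3)): offset=7, physical=[A,B,H,D,p,F,G,l,I], logical=[l,I,A,B,H,D,p,F,G]
After op 8 (swap(2, 7)): offset=7, physical=[F,B,H,D,p,A,G,l,I], logical=[l,I,F,B,H,D,p,A,G]
After op 9 (rotate(-2)): offset=5, physical=[F,B,H,D,p,A,G,l,I], logical=[A,G,l,I,F,B,H,D,p]
After op 10 (rotate(-3)): offset=2, physical=[F,B,H,D,p,A,G,l,I], logical=[H,D,p,A,G,l,I,F,B]
After op 11 (swap(3, 2)): offset=2, physical=[F,B,H,D,A,p,G,l,I], logical=[H,D,A,p,G,l,I,F,B]
After op 12 (replace(7, 'm')): offset=2, physical=[m,B,H,D,A,p,G,l,I], logical=[H,D,A,p,G,l,I,m,B]

Answer: 2 H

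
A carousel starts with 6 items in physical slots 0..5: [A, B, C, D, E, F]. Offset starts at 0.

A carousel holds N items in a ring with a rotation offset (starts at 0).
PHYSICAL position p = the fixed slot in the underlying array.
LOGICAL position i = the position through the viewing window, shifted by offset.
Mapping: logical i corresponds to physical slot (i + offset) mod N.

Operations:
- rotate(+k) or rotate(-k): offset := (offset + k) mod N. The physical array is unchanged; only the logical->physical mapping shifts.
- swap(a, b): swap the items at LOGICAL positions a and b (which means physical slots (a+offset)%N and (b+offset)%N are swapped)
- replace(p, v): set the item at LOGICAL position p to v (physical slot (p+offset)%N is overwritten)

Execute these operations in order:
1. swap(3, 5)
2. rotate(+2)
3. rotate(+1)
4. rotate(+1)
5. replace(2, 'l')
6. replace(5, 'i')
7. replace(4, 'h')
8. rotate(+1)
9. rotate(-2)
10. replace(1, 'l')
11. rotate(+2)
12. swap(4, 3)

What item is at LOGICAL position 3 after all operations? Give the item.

After op 1 (swap(3, 5)): offset=0, physical=[A,B,C,F,E,D], logical=[A,B,C,F,E,D]
After op 2 (rotate(+2)): offset=2, physical=[A,B,C,F,E,D], logical=[C,F,E,D,A,B]
After op 3 (rotate(+1)): offset=3, physical=[A,B,C,F,E,D], logical=[F,E,D,A,B,C]
After op 4 (rotate(+1)): offset=4, physical=[A,B,C,F,E,D], logical=[E,D,A,B,C,F]
After op 5 (replace(2, 'l')): offset=4, physical=[l,B,C,F,E,D], logical=[E,D,l,B,C,F]
After op 6 (replace(5, 'i')): offset=4, physical=[l,B,C,i,E,D], logical=[E,D,l,B,C,i]
After op 7 (replace(4, 'h')): offset=4, physical=[l,B,h,i,E,D], logical=[E,D,l,B,h,i]
After op 8 (rotate(+1)): offset=5, physical=[l,B,h,i,E,D], logical=[D,l,B,h,i,E]
After op 9 (rotate(-2)): offset=3, physical=[l,B,h,i,E,D], logical=[i,E,D,l,B,h]
After op 10 (replace(1, 'l')): offset=3, physical=[l,B,h,i,l,D], logical=[i,l,D,l,B,h]
After op 11 (rotate(+2)): offset=5, physical=[l,B,h,i,l,D], logical=[D,l,B,h,i,l]
After op 12 (swap(4, 3)): offset=5, physical=[l,B,i,h,l,D], logical=[D,l,B,i,h,l]

Answer: i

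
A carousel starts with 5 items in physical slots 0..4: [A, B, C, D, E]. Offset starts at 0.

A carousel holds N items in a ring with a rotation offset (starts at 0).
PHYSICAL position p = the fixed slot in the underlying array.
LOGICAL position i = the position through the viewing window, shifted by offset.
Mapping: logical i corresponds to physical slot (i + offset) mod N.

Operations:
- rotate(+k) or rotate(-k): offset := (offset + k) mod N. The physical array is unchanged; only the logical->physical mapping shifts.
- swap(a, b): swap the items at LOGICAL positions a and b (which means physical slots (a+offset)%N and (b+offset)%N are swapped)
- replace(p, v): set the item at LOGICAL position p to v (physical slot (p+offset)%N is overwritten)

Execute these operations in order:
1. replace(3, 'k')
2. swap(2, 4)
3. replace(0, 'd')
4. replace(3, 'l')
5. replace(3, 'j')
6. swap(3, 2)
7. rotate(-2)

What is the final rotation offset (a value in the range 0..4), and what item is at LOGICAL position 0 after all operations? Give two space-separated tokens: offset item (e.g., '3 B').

Answer: 3 E

Derivation:
After op 1 (replace(3, 'k')): offset=0, physical=[A,B,C,k,E], logical=[A,B,C,k,E]
After op 2 (swap(2, 4)): offset=0, physical=[A,B,E,k,C], logical=[A,B,E,k,C]
After op 3 (replace(0, 'd')): offset=0, physical=[d,B,E,k,C], logical=[d,B,E,k,C]
After op 4 (replace(3, 'l')): offset=0, physical=[d,B,E,l,C], logical=[d,B,E,l,C]
After op 5 (replace(3, 'j')): offset=0, physical=[d,B,E,j,C], logical=[d,B,E,j,C]
After op 6 (swap(3, 2)): offset=0, physical=[d,B,j,E,C], logical=[d,B,j,E,C]
After op 7 (rotate(-2)): offset=3, physical=[d,B,j,E,C], logical=[E,C,d,B,j]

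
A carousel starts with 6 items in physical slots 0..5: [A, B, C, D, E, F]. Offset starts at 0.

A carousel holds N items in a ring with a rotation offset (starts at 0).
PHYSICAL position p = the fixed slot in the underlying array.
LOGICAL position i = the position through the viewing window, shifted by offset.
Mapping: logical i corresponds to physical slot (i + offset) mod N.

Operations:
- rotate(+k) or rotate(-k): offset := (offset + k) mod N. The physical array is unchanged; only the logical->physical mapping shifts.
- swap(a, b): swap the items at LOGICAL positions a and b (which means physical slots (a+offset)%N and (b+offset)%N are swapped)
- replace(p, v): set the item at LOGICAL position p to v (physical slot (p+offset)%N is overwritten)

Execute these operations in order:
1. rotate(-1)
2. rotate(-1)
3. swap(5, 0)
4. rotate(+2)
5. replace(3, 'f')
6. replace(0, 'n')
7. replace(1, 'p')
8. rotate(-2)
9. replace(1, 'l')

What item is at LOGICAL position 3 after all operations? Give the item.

Answer: p

Derivation:
After op 1 (rotate(-1)): offset=5, physical=[A,B,C,D,E,F], logical=[F,A,B,C,D,E]
After op 2 (rotate(-1)): offset=4, physical=[A,B,C,D,E,F], logical=[E,F,A,B,C,D]
After op 3 (swap(5, 0)): offset=4, physical=[A,B,C,E,D,F], logical=[D,F,A,B,C,E]
After op 4 (rotate(+2)): offset=0, physical=[A,B,C,E,D,F], logical=[A,B,C,E,D,F]
After op 5 (replace(3, 'f')): offset=0, physical=[A,B,C,f,D,F], logical=[A,B,C,f,D,F]
After op 6 (replace(0, 'n')): offset=0, physical=[n,B,C,f,D,F], logical=[n,B,C,f,D,F]
After op 7 (replace(1, 'p')): offset=0, physical=[n,p,C,f,D,F], logical=[n,p,C,f,D,F]
After op 8 (rotate(-2)): offset=4, physical=[n,p,C,f,D,F], logical=[D,F,n,p,C,f]
After op 9 (replace(1, 'l')): offset=4, physical=[n,p,C,f,D,l], logical=[D,l,n,p,C,f]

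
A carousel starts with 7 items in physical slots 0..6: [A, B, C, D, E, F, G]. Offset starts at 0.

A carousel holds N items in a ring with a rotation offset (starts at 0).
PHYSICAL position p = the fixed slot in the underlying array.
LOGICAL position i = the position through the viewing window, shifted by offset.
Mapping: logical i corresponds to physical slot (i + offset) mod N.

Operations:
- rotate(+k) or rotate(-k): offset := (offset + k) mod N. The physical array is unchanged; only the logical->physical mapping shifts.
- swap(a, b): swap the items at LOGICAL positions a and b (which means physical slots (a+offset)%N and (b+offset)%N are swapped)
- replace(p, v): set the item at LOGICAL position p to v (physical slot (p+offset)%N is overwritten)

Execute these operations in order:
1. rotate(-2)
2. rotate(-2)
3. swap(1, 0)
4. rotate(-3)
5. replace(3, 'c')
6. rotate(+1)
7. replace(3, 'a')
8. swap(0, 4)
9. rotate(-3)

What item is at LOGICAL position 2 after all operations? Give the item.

Answer: A

Derivation:
After op 1 (rotate(-2)): offset=5, physical=[A,B,C,D,E,F,G], logical=[F,G,A,B,C,D,E]
After op 2 (rotate(-2)): offset=3, physical=[A,B,C,D,E,F,G], logical=[D,E,F,G,A,B,C]
After op 3 (swap(1, 0)): offset=3, physical=[A,B,C,E,D,F,G], logical=[E,D,F,G,A,B,C]
After op 4 (rotate(-3)): offset=0, physical=[A,B,C,E,D,F,G], logical=[A,B,C,E,D,F,G]
After op 5 (replace(3, 'c')): offset=0, physical=[A,B,C,c,D,F,G], logical=[A,B,C,c,D,F,G]
After op 6 (rotate(+1)): offset=1, physical=[A,B,C,c,D,F,G], logical=[B,C,c,D,F,G,A]
After op 7 (replace(3, 'a')): offset=1, physical=[A,B,C,c,a,F,G], logical=[B,C,c,a,F,G,A]
After op 8 (swap(0, 4)): offset=1, physical=[A,F,C,c,a,B,G], logical=[F,C,c,a,B,G,A]
After op 9 (rotate(-3)): offset=5, physical=[A,F,C,c,a,B,G], logical=[B,G,A,F,C,c,a]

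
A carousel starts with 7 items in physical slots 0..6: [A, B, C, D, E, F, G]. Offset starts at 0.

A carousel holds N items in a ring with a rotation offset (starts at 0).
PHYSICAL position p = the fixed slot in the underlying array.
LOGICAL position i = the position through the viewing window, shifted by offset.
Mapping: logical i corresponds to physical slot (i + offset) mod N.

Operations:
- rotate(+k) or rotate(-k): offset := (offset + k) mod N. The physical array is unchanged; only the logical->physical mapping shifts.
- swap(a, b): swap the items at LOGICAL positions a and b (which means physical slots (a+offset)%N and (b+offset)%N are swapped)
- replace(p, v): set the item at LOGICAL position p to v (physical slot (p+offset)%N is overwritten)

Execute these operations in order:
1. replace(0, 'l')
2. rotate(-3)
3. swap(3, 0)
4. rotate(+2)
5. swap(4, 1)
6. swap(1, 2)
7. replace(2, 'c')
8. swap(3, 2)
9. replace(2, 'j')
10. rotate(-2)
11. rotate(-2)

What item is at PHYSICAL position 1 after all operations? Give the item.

After op 1 (replace(0, 'l')): offset=0, physical=[l,B,C,D,E,F,G], logical=[l,B,C,D,E,F,G]
After op 2 (rotate(-3)): offset=4, physical=[l,B,C,D,E,F,G], logical=[E,F,G,l,B,C,D]
After op 3 (swap(3, 0)): offset=4, physical=[E,B,C,D,l,F,G], logical=[l,F,G,E,B,C,D]
After op 4 (rotate(+2)): offset=6, physical=[E,B,C,D,l,F,G], logical=[G,E,B,C,D,l,F]
After op 5 (swap(4, 1)): offset=6, physical=[D,B,C,E,l,F,G], logical=[G,D,B,C,E,l,F]
After op 6 (swap(1, 2)): offset=6, physical=[B,D,C,E,l,F,G], logical=[G,B,D,C,E,l,F]
After op 7 (replace(2, 'c')): offset=6, physical=[B,c,C,E,l,F,G], logical=[G,B,c,C,E,l,F]
After op 8 (swap(3, 2)): offset=6, physical=[B,C,c,E,l,F,G], logical=[G,B,C,c,E,l,F]
After op 9 (replace(2, 'j')): offset=6, physical=[B,j,c,E,l,F,G], logical=[G,B,j,c,E,l,F]
After op 10 (rotate(-2)): offset=4, physical=[B,j,c,E,l,F,G], logical=[l,F,G,B,j,c,E]
After op 11 (rotate(-2)): offset=2, physical=[B,j,c,E,l,F,G], logical=[c,E,l,F,G,B,j]

Answer: j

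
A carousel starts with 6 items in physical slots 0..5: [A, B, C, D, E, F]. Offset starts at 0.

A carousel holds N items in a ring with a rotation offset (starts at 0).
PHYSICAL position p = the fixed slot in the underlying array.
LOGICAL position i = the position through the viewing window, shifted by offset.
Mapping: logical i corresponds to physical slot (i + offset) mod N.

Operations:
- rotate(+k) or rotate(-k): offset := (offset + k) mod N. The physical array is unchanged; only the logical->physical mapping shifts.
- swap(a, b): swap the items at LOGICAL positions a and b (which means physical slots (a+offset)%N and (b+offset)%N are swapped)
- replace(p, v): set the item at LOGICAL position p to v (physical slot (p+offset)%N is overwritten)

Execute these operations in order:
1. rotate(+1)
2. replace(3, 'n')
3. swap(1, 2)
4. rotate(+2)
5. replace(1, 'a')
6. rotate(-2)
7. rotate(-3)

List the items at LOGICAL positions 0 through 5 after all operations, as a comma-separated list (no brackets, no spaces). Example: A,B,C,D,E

Answer: a,F,A,B,D,C

Derivation:
After op 1 (rotate(+1)): offset=1, physical=[A,B,C,D,E,F], logical=[B,C,D,E,F,A]
After op 2 (replace(3, 'n')): offset=1, physical=[A,B,C,D,n,F], logical=[B,C,D,n,F,A]
After op 3 (swap(1, 2)): offset=1, physical=[A,B,D,C,n,F], logical=[B,D,C,n,F,A]
After op 4 (rotate(+2)): offset=3, physical=[A,B,D,C,n,F], logical=[C,n,F,A,B,D]
After op 5 (replace(1, 'a')): offset=3, physical=[A,B,D,C,a,F], logical=[C,a,F,A,B,D]
After op 6 (rotate(-2)): offset=1, physical=[A,B,D,C,a,F], logical=[B,D,C,a,F,A]
After op 7 (rotate(-3)): offset=4, physical=[A,B,D,C,a,F], logical=[a,F,A,B,D,C]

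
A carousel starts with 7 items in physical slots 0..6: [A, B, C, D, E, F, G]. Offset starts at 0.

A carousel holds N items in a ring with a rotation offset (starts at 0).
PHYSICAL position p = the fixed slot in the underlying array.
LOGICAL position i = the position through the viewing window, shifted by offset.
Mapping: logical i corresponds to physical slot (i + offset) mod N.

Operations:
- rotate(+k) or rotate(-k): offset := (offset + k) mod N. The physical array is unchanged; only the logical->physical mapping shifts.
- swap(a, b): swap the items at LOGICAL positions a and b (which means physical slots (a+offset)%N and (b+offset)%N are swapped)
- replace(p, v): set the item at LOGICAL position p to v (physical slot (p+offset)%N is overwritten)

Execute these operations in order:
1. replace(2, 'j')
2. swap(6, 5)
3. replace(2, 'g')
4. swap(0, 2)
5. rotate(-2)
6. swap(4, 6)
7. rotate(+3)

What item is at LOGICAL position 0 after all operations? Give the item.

After op 1 (replace(2, 'j')): offset=0, physical=[A,B,j,D,E,F,G], logical=[A,B,j,D,E,F,G]
After op 2 (swap(6, 5)): offset=0, physical=[A,B,j,D,E,G,F], logical=[A,B,j,D,E,G,F]
After op 3 (replace(2, 'g')): offset=0, physical=[A,B,g,D,E,G,F], logical=[A,B,g,D,E,G,F]
After op 4 (swap(0, 2)): offset=0, physical=[g,B,A,D,E,G,F], logical=[g,B,A,D,E,G,F]
After op 5 (rotate(-2)): offset=5, physical=[g,B,A,D,E,G,F], logical=[G,F,g,B,A,D,E]
After op 6 (swap(4, 6)): offset=5, physical=[g,B,E,D,A,G,F], logical=[G,F,g,B,E,D,A]
After op 7 (rotate(+3)): offset=1, physical=[g,B,E,D,A,G,F], logical=[B,E,D,A,G,F,g]

Answer: B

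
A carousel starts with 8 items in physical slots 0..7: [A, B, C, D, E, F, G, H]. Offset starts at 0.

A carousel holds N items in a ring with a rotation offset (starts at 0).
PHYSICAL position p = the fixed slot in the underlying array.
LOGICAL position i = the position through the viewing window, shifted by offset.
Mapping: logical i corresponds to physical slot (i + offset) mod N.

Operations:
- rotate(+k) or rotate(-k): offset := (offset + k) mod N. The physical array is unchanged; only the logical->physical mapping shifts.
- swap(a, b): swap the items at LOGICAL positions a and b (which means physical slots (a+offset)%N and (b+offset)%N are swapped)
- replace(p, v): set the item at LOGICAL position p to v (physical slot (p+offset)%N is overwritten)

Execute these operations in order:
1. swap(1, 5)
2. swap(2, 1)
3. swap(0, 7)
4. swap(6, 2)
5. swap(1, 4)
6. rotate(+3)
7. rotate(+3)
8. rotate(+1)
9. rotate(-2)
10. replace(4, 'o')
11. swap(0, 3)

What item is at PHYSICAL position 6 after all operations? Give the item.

Answer: F

Derivation:
After op 1 (swap(1, 5)): offset=0, physical=[A,F,C,D,E,B,G,H], logical=[A,F,C,D,E,B,G,H]
After op 2 (swap(2, 1)): offset=0, physical=[A,C,F,D,E,B,G,H], logical=[A,C,F,D,E,B,G,H]
After op 3 (swap(0, 7)): offset=0, physical=[H,C,F,D,E,B,G,A], logical=[H,C,F,D,E,B,G,A]
After op 4 (swap(6, 2)): offset=0, physical=[H,C,G,D,E,B,F,A], logical=[H,C,G,D,E,B,F,A]
After op 5 (swap(1, 4)): offset=0, physical=[H,E,G,D,C,B,F,A], logical=[H,E,G,D,C,B,F,A]
After op 6 (rotate(+3)): offset=3, physical=[H,E,G,D,C,B,F,A], logical=[D,C,B,F,A,H,E,G]
After op 7 (rotate(+3)): offset=6, physical=[H,E,G,D,C,B,F,A], logical=[F,A,H,E,G,D,C,B]
After op 8 (rotate(+1)): offset=7, physical=[H,E,G,D,C,B,F,A], logical=[A,H,E,G,D,C,B,F]
After op 9 (rotate(-2)): offset=5, physical=[H,E,G,D,C,B,F,A], logical=[B,F,A,H,E,G,D,C]
After op 10 (replace(4, 'o')): offset=5, physical=[H,o,G,D,C,B,F,A], logical=[B,F,A,H,o,G,D,C]
After op 11 (swap(0, 3)): offset=5, physical=[B,o,G,D,C,H,F,A], logical=[H,F,A,B,o,G,D,C]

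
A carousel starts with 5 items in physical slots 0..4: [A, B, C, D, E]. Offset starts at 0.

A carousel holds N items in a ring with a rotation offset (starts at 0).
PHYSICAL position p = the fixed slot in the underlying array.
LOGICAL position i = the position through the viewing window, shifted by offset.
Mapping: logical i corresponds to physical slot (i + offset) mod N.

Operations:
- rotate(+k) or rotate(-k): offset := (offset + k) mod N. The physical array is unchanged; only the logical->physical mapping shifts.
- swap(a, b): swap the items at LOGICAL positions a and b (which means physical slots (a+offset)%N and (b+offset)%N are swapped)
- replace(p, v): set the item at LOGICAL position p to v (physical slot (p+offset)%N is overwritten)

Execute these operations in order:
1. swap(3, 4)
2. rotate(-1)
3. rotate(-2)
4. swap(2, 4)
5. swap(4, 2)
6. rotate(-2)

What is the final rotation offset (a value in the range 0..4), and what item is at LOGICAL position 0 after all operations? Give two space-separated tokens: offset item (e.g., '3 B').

After op 1 (swap(3, 4)): offset=0, physical=[A,B,C,E,D], logical=[A,B,C,E,D]
After op 2 (rotate(-1)): offset=4, physical=[A,B,C,E,D], logical=[D,A,B,C,E]
After op 3 (rotate(-2)): offset=2, physical=[A,B,C,E,D], logical=[C,E,D,A,B]
After op 4 (swap(2, 4)): offset=2, physical=[A,D,C,E,B], logical=[C,E,B,A,D]
After op 5 (swap(4, 2)): offset=2, physical=[A,B,C,E,D], logical=[C,E,D,A,B]
After op 6 (rotate(-2)): offset=0, physical=[A,B,C,E,D], logical=[A,B,C,E,D]

Answer: 0 A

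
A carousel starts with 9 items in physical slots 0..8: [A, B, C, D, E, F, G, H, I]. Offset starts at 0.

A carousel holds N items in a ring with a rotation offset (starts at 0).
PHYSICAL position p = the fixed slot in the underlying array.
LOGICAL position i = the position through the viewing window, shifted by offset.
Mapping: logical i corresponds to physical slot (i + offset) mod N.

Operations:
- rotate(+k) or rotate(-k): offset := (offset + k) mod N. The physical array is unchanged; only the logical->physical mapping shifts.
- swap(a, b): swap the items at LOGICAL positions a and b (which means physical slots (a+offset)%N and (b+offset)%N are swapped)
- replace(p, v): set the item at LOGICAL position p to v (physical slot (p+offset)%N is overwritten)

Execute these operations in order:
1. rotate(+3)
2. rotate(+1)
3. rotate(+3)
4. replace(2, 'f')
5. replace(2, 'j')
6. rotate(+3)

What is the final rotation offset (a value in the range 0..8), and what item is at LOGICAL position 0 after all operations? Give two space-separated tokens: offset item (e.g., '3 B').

After op 1 (rotate(+3)): offset=3, physical=[A,B,C,D,E,F,G,H,I], logical=[D,E,F,G,H,I,A,B,C]
After op 2 (rotate(+1)): offset=4, physical=[A,B,C,D,E,F,G,H,I], logical=[E,F,G,H,I,A,B,C,D]
After op 3 (rotate(+3)): offset=7, physical=[A,B,C,D,E,F,G,H,I], logical=[H,I,A,B,C,D,E,F,G]
After op 4 (replace(2, 'f')): offset=7, physical=[f,B,C,D,E,F,G,H,I], logical=[H,I,f,B,C,D,E,F,G]
After op 5 (replace(2, 'j')): offset=7, physical=[j,B,C,D,E,F,G,H,I], logical=[H,I,j,B,C,D,E,F,G]
After op 6 (rotate(+3)): offset=1, physical=[j,B,C,D,E,F,G,H,I], logical=[B,C,D,E,F,G,H,I,j]

Answer: 1 B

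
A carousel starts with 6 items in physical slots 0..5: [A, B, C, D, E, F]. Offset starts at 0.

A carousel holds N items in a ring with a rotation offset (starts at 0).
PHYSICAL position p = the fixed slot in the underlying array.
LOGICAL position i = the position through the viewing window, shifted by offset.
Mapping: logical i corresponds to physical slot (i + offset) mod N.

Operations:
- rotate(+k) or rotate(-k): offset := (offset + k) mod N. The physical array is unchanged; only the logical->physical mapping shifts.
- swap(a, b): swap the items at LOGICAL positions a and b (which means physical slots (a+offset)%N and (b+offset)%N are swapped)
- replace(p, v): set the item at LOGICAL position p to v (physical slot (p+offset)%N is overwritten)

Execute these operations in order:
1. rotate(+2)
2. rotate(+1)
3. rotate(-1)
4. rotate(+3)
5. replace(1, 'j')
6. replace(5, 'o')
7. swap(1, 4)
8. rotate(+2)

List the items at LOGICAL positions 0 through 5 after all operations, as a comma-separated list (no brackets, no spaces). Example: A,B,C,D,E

After op 1 (rotate(+2)): offset=2, physical=[A,B,C,D,E,F], logical=[C,D,E,F,A,B]
After op 2 (rotate(+1)): offset=3, physical=[A,B,C,D,E,F], logical=[D,E,F,A,B,C]
After op 3 (rotate(-1)): offset=2, physical=[A,B,C,D,E,F], logical=[C,D,E,F,A,B]
After op 4 (rotate(+3)): offset=5, physical=[A,B,C,D,E,F], logical=[F,A,B,C,D,E]
After op 5 (replace(1, 'j')): offset=5, physical=[j,B,C,D,E,F], logical=[F,j,B,C,D,E]
After op 6 (replace(5, 'o')): offset=5, physical=[j,B,C,D,o,F], logical=[F,j,B,C,D,o]
After op 7 (swap(1, 4)): offset=5, physical=[D,B,C,j,o,F], logical=[F,D,B,C,j,o]
After op 8 (rotate(+2)): offset=1, physical=[D,B,C,j,o,F], logical=[B,C,j,o,F,D]

Answer: B,C,j,o,F,D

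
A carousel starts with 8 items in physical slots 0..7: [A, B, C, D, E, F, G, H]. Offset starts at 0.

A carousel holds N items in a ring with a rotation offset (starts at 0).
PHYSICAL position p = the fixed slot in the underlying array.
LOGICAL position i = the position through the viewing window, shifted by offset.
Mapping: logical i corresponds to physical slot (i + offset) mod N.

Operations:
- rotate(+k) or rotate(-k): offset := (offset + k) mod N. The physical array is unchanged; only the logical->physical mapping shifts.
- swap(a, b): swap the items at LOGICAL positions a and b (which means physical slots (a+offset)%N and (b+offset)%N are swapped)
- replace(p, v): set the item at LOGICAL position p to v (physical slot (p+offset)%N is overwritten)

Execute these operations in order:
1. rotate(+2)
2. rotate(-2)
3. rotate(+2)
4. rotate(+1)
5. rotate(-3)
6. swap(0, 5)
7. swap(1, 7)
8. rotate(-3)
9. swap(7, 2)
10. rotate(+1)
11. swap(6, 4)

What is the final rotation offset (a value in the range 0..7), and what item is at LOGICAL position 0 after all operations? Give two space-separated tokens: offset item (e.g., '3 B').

After op 1 (rotate(+2)): offset=2, physical=[A,B,C,D,E,F,G,H], logical=[C,D,E,F,G,H,A,B]
After op 2 (rotate(-2)): offset=0, physical=[A,B,C,D,E,F,G,H], logical=[A,B,C,D,E,F,G,H]
After op 3 (rotate(+2)): offset=2, physical=[A,B,C,D,E,F,G,H], logical=[C,D,E,F,G,H,A,B]
After op 4 (rotate(+1)): offset=3, physical=[A,B,C,D,E,F,G,H], logical=[D,E,F,G,H,A,B,C]
After op 5 (rotate(-3)): offset=0, physical=[A,B,C,D,E,F,G,H], logical=[A,B,C,D,E,F,G,H]
After op 6 (swap(0, 5)): offset=0, physical=[F,B,C,D,E,A,G,H], logical=[F,B,C,D,E,A,G,H]
After op 7 (swap(1, 7)): offset=0, physical=[F,H,C,D,E,A,G,B], logical=[F,H,C,D,E,A,G,B]
After op 8 (rotate(-3)): offset=5, physical=[F,H,C,D,E,A,G,B], logical=[A,G,B,F,H,C,D,E]
After op 9 (swap(7, 2)): offset=5, physical=[F,H,C,D,B,A,G,E], logical=[A,G,E,F,H,C,D,B]
After op 10 (rotate(+1)): offset=6, physical=[F,H,C,D,B,A,G,E], logical=[G,E,F,H,C,D,B,A]
After op 11 (swap(6, 4)): offset=6, physical=[F,H,B,D,C,A,G,E], logical=[G,E,F,H,B,D,C,A]

Answer: 6 G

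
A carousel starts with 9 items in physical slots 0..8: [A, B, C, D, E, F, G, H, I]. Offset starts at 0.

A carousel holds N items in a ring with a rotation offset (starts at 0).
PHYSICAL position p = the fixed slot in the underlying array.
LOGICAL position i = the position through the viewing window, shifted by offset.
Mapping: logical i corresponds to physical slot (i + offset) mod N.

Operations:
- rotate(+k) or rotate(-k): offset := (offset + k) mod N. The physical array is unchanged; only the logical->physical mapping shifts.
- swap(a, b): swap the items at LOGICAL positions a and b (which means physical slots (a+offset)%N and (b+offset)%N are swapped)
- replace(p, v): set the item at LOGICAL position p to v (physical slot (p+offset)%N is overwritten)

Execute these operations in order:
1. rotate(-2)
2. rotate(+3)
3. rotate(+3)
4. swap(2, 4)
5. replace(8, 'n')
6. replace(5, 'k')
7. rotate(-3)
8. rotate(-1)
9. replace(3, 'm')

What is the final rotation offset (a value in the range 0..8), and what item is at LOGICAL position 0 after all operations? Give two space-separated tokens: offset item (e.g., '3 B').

After op 1 (rotate(-2)): offset=7, physical=[A,B,C,D,E,F,G,H,I], logical=[H,I,A,B,C,D,E,F,G]
After op 2 (rotate(+3)): offset=1, physical=[A,B,C,D,E,F,G,H,I], logical=[B,C,D,E,F,G,H,I,A]
After op 3 (rotate(+3)): offset=4, physical=[A,B,C,D,E,F,G,H,I], logical=[E,F,G,H,I,A,B,C,D]
After op 4 (swap(2, 4)): offset=4, physical=[A,B,C,D,E,F,I,H,G], logical=[E,F,I,H,G,A,B,C,D]
After op 5 (replace(8, 'n')): offset=4, physical=[A,B,C,n,E,F,I,H,G], logical=[E,F,I,H,G,A,B,C,n]
After op 6 (replace(5, 'k')): offset=4, physical=[k,B,C,n,E,F,I,H,G], logical=[E,F,I,H,G,k,B,C,n]
After op 7 (rotate(-3)): offset=1, physical=[k,B,C,n,E,F,I,H,G], logical=[B,C,n,E,F,I,H,G,k]
After op 8 (rotate(-1)): offset=0, physical=[k,B,C,n,E,F,I,H,G], logical=[k,B,C,n,E,F,I,H,G]
After op 9 (replace(3, 'm')): offset=0, physical=[k,B,C,m,E,F,I,H,G], logical=[k,B,C,m,E,F,I,H,G]

Answer: 0 k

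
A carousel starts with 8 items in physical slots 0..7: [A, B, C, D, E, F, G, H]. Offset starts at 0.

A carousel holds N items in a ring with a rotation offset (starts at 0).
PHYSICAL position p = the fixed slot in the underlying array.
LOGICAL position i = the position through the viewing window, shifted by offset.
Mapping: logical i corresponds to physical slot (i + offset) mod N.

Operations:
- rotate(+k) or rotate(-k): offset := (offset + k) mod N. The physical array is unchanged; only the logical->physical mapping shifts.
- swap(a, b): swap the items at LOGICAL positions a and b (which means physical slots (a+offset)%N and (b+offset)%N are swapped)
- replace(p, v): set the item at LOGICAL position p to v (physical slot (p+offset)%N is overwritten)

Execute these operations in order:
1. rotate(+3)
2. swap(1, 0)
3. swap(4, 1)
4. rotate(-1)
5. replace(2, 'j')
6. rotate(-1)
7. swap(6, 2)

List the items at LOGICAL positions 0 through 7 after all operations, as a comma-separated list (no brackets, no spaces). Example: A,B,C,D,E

After op 1 (rotate(+3)): offset=3, physical=[A,B,C,D,E,F,G,H], logical=[D,E,F,G,H,A,B,C]
After op 2 (swap(1, 0)): offset=3, physical=[A,B,C,E,D,F,G,H], logical=[E,D,F,G,H,A,B,C]
After op 3 (swap(4, 1)): offset=3, physical=[A,B,C,E,H,F,G,D], logical=[E,H,F,G,D,A,B,C]
After op 4 (rotate(-1)): offset=2, physical=[A,B,C,E,H,F,G,D], logical=[C,E,H,F,G,D,A,B]
After op 5 (replace(2, 'j')): offset=2, physical=[A,B,C,E,j,F,G,D], logical=[C,E,j,F,G,D,A,B]
After op 6 (rotate(-1)): offset=1, physical=[A,B,C,E,j,F,G,D], logical=[B,C,E,j,F,G,D,A]
After op 7 (swap(6, 2)): offset=1, physical=[A,B,C,D,j,F,G,E], logical=[B,C,D,j,F,G,E,A]

Answer: B,C,D,j,F,G,E,A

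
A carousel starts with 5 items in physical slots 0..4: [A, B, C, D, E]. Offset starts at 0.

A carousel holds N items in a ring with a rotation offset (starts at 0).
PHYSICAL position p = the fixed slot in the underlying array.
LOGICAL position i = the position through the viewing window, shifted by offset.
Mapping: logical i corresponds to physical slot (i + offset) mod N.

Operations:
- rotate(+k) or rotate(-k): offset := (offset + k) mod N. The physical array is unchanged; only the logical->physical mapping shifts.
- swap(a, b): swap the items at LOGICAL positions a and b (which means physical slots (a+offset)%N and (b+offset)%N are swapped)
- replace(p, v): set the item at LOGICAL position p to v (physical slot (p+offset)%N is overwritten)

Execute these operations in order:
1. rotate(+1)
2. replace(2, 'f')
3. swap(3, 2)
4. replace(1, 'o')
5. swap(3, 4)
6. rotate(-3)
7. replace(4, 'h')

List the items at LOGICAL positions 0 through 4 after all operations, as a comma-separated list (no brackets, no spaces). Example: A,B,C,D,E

Answer: E,A,f,B,h

Derivation:
After op 1 (rotate(+1)): offset=1, physical=[A,B,C,D,E], logical=[B,C,D,E,A]
After op 2 (replace(2, 'f')): offset=1, physical=[A,B,C,f,E], logical=[B,C,f,E,A]
After op 3 (swap(3, 2)): offset=1, physical=[A,B,C,E,f], logical=[B,C,E,f,A]
After op 4 (replace(1, 'o')): offset=1, physical=[A,B,o,E,f], logical=[B,o,E,f,A]
After op 5 (swap(3, 4)): offset=1, physical=[f,B,o,E,A], logical=[B,o,E,A,f]
After op 6 (rotate(-3)): offset=3, physical=[f,B,o,E,A], logical=[E,A,f,B,o]
After op 7 (replace(4, 'h')): offset=3, physical=[f,B,h,E,A], logical=[E,A,f,B,h]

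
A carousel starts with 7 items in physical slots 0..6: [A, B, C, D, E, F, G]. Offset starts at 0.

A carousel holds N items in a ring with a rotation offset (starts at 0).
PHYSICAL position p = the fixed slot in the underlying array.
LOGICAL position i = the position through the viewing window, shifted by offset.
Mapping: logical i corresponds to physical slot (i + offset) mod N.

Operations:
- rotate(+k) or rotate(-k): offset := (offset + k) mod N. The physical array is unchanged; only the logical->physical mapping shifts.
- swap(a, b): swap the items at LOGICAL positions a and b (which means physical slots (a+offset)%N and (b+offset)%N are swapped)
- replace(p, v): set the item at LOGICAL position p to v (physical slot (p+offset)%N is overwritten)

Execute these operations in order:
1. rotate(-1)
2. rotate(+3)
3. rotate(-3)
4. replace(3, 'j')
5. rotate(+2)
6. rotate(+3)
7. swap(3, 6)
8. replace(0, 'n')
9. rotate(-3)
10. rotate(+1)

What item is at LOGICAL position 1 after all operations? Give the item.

Answer: A

Derivation:
After op 1 (rotate(-1)): offset=6, physical=[A,B,C,D,E,F,G], logical=[G,A,B,C,D,E,F]
After op 2 (rotate(+3)): offset=2, physical=[A,B,C,D,E,F,G], logical=[C,D,E,F,G,A,B]
After op 3 (rotate(-3)): offset=6, physical=[A,B,C,D,E,F,G], logical=[G,A,B,C,D,E,F]
After op 4 (replace(3, 'j')): offset=6, physical=[A,B,j,D,E,F,G], logical=[G,A,B,j,D,E,F]
After op 5 (rotate(+2)): offset=1, physical=[A,B,j,D,E,F,G], logical=[B,j,D,E,F,G,A]
After op 6 (rotate(+3)): offset=4, physical=[A,B,j,D,E,F,G], logical=[E,F,G,A,B,j,D]
After op 7 (swap(3, 6)): offset=4, physical=[D,B,j,A,E,F,G], logical=[E,F,G,D,B,j,A]
After op 8 (replace(0, 'n')): offset=4, physical=[D,B,j,A,n,F,G], logical=[n,F,G,D,B,j,A]
After op 9 (rotate(-3)): offset=1, physical=[D,B,j,A,n,F,G], logical=[B,j,A,n,F,G,D]
After op 10 (rotate(+1)): offset=2, physical=[D,B,j,A,n,F,G], logical=[j,A,n,F,G,D,B]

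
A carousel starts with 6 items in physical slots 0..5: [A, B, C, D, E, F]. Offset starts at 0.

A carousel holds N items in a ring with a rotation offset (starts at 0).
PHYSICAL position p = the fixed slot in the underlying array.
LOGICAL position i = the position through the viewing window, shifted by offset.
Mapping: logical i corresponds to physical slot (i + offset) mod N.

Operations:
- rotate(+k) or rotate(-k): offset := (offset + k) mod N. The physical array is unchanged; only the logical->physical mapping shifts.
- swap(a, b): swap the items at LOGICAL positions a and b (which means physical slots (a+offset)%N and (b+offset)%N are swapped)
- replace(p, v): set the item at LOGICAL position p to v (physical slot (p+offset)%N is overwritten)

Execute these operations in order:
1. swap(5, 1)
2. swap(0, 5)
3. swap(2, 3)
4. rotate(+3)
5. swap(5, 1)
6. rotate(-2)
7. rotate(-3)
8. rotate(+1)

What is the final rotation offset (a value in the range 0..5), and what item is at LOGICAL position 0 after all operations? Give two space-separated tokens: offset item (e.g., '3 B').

After op 1 (swap(5, 1)): offset=0, physical=[A,F,C,D,E,B], logical=[A,F,C,D,E,B]
After op 2 (swap(0, 5)): offset=0, physical=[B,F,C,D,E,A], logical=[B,F,C,D,E,A]
After op 3 (swap(2, 3)): offset=0, physical=[B,F,D,C,E,A], logical=[B,F,D,C,E,A]
After op 4 (rotate(+3)): offset=3, physical=[B,F,D,C,E,A], logical=[C,E,A,B,F,D]
After op 5 (swap(5, 1)): offset=3, physical=[B,F,E,C,D,A], logical=[C,D,A,B,F,E]
After op 6 (rotate(-2)): offset=1, physical=[B,F,E,C,D,A], logical=[F,E,C,D,A,B]
After op 7 (rotate(-3)): offset=4, physical=[B,F,E,C,D,A], logical=[D,A,B,F,E,C]
After op 8 (rotate(+1)): offset=5, physical=[B,F,E,C,D,A], logical=[A,B,F,E,C,D]

Answer: 5 A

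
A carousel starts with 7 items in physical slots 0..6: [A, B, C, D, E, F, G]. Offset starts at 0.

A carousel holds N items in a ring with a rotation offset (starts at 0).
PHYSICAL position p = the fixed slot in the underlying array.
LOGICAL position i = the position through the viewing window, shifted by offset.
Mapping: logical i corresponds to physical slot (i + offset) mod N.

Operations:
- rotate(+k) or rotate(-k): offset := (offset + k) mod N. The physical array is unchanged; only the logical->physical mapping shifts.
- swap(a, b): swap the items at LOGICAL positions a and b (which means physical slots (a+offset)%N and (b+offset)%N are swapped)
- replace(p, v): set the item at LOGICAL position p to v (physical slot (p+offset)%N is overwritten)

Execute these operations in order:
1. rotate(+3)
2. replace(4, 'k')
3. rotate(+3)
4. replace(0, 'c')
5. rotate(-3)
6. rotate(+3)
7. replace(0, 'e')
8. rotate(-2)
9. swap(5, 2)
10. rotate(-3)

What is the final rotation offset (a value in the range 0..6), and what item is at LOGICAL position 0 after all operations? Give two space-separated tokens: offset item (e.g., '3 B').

After op 1 (rotate(+3)): offset=3, physical=[A,B,C,D,E,F,G], logical=[D,E,F,G,A,B,C]
After op 2 (replace(4, 'k')): offset=3, physical=[k,B,C,D,E,F,G], logical=[D,E,F,G,k,B,C]
After op 3 (rotate(+3)): offset=6, physical=[k,B,C,D,E,F,G], logical=[G,k,B,C,D,E,F]
After op 4 (replace(0, 'c')): offset=6, physical=[k,B,C,D,E,F,c], logical=[c,k,B,C,D,E,F]
After op 5 (rotate(-3)): offset=3, physical=[k,B,C,D,E,F,c], logical=[D,E,F,c,k,B,C]
After op 6 (rotate(+3)): offset=6, physical=[k,B,C,D,E,F,c], logical=[c,k,B,C,D,E,F]
After op 7 (replace(0, 'e')): offset=6, physical=[k,B,C,D,E,F,e], logical=[e,k,B,C,D,E,F]
After op 8 (rotate(-2)): offset=4, physical=[k,B,C,D,E,F,e], logical=[E,F,e,k,B,C,D]
After op 9 (swap(5, 2)): offset=4, physical=[k,B,e,D,E,F,C], logical=[E,F,C,k,B,e,D]
After op 10 (rotate(-3)): offset=1, physical=[k,B,e,D,E,F,C], logical=[B,e,D,E,F,C,k]

Answer: 1 B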